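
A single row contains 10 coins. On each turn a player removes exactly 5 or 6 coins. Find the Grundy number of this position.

2

Build the Grundy sequence with g(k) = mex{g(k−s) : s ∈ {5, 6}, s ≤ k}:
g(0) = mex{} = 0
g(1) = mex{} = 0
g(2) = mex{} = 0
g(3) = mex{} = 0
g(4) = mex{} = 0
g(5) = mex{0} = 1
g(6) = mex{0} = 1
g(7) = mex{0} = 1
g(8) = mex{0} = 1
g(9) = mex{0} = 1
g(10) = mex{0,1} = 2
So g(10) = 2.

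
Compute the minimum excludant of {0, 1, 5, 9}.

2

The values 0, 1 are all present; 2 is the first non-negative integer missing from the set.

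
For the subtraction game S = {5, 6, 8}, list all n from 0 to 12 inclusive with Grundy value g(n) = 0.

Build the Grundy sequence with g(k) = mex{g(k−s) : s ∈ {5, 6, 8}, s ≤ k}:
k:     0  1  2  3  4  5  6  7  8  9 10 11 12
g(k):  0  0  0  0  0  1  1  1  1  1  2  2  2
The P-positions (g = 0) in 0..12 are 0, 1, 2, 3, 4.

0, 1, 2, 3, 4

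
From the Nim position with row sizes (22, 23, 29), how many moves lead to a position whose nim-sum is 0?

Nim-sum: 22 XOR 23 XOR 29 = 28.
The overall nim-sum is X = 28. A row of size p has a winning move iff p XOR X < p (reduce it to p XOR X).
  22: 22 XOR 28 = 10 < 22 — winning move (to 10).
  23: 23 XOR 28 = 11 < 23 — winning move (to 11).
  29: 29 XOR 28 = 1 < 29 — winning move (to 1).
That gives 3 winning moves.

3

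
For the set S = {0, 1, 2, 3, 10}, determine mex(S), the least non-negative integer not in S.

4

The values 0, 1, 2, 3 are all present; 4 is the first non-negative integer missing from the set.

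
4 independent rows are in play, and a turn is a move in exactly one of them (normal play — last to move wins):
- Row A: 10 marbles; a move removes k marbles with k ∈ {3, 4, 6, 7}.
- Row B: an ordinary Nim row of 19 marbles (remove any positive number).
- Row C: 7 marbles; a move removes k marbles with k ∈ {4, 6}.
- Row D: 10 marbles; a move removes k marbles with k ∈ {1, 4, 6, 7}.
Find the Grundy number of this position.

For row A, compute g(0), g(1), … with moves {3, 4, 6, 7}:
k:     0  1  2  3  4  5  6  7  8  9 10
g(k):  0  0  0  1  1  1  2  2  2  3  0
So g(10) = 0.
Row B is a plain Nim row of size 19, so its Grundy value is 19.
Build the Grundy sequence for row C with g(k) = mex{g(k−s) : s ∈ {4, 6}, s ≤ k}:
g(0) = mex{} = 0
g(1) = mex{} = 0
g(2) = mex{} = 0
g(3) = mex{} = 0
g(4) = mex{0} = 1
g(5) = mex{0} = 1
g(6) = mex{0} = 1
g(7) = mex{0} = 1
So g(7) = 1.
Grundy values for row D (subtraction set {1, 4, 6, 7}):
g(0) = mex{} = 0
g(1) = mex{0} = 1
g(2) = mex{1} = 0
g(3) = mex{0} = 1
g(4) = mex{0,1} = 2
g(5) = mex{1,2} = 0
g(6) = mex{0} = 1
g(7) = mex{0,1} = 2
g(8) = mex{0,1,2} = 3
g(9) = mex{0,1,3} = 2
g(10) = mex{1,2} = 0
So g(10) = 0.
By the Sprague-Grundy theorem, the Grundy value of a sum of independent games is the XOR of the component values.
Combined value = 0 XOR 19 XOR 1 XOR 0 = 18.

18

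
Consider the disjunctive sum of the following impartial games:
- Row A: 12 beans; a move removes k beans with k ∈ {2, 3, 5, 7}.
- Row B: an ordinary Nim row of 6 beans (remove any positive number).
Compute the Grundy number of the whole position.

7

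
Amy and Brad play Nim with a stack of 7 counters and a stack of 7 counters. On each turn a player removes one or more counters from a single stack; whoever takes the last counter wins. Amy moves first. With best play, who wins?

Compute the nim-sum pairwise:
7 ⊕ 7 = 0
The nim-sum is 0, so this is a P-position: the player to move is in a losing position under optimal play; Amy is about to move from it and so loses — Brad wins.

Brad wins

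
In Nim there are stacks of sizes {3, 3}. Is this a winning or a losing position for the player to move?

Losing position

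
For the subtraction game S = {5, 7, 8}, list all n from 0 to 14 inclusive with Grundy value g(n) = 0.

0, 1, 2, 3, 4, 13, 14

Build the Grundy sequence with g(k) = mex{g(k−s) : s ∈ {5, 7, 8}, s ≤ k}:
g(0) = mex{} = 0
g(1) = mex{} = 0
g(2) = mex{} = 0
g(3) = mex{} = 0
g(4) = mex{} = 0
g(5) = mex{0} = 1
g(6) = mex{0} = 1
g(7) = mex{0} = 1
g(8) = mex{0} = 1
g(9) = mex{0} = 1
g(10) = mex{0,1} = 2
g(11) = mex{0,1} = 2
g(12) = mex{0,1} = 2
g(13) = mex{1} = 0
g(14) = mex{1} = 0
The P-positions (g = 0) in 0..14 are 0, 1, 2, 3, 4, 13, 14.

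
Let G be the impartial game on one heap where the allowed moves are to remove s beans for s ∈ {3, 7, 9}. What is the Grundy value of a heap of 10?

Grundy values for subtraction set {3, 7, 9}:
k:     0  1  2  3  4  5  6  7  8  9 10
g(k):  0  0  0  1  1  1  0  2  2  1  3
So g(10) = 3.

3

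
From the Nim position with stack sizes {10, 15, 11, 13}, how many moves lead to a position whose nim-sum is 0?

3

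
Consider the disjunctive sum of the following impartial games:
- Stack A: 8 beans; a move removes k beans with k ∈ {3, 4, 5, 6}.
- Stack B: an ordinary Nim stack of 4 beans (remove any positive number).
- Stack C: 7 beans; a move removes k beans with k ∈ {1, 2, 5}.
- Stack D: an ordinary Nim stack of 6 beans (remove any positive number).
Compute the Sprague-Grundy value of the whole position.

1

Build the Grundy sequence for stack A with g(k) = mex{g(k−s) : s ∈ {3, 4, 5, 6}, s ≤ k}:
k:     0  1  2  3  4  5  6  7  8
g(k):  0  0  0  1  1  1  2  2  2
So g(8) = 2.
Stack B is a plain Nim stack of size 4, so its Grundy value is 4.
Grundy values for stack C (subtraction set {1, 2, 5}):
g(0) = mex{} = 0
g(1) = mex{0} = 1
g(2) = mex{0,1} = 2
g(3) = mex{1,2} = 0
g(4) = mex{0,2} = 1
g(5) = mex{0,1} = 2
g(6) = mex{1,2} = 0
g(7) = mex{0,2} = 1
So g(7) = 1.
Stack D is a plain Nim stack of size 6, so its Grundy value is 6.
By the Sprague-Grundy theorem, the Grundy value of a sum of independent games is the XOR of the component values.
Combined value = 2 XOR 4 XOR 1 XOR 6 = 1.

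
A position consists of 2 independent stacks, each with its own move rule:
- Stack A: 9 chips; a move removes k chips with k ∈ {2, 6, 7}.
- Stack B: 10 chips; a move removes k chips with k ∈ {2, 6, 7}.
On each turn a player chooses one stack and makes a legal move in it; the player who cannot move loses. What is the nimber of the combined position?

3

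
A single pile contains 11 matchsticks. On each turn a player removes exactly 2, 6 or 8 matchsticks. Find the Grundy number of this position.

3

Compute g(0), g(1), … for moves {2, 6, 8}:
k:     0  1  2  3  4  5  6  7  8  9 10 11
g(k):  0  0  1  1  0  0  1  1  2  2  3  3
So g(11) = 3.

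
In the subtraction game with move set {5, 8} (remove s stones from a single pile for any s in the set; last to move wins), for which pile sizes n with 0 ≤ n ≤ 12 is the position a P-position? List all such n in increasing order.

0, 1, 2, 3, 4

Build the Grundy sequence with g(k) = mex{g(k−s) : s ∈ {5, 8}, s ≤ k}:
k:     0  1  2  3  4  5  6  7  8  9 10 11 12
g(k):  0  0  0  0  0  1  1  1  1  1  2  2  2
The P-positions (g = 0) in 0..12 are 0, 1, 2, 3, 4.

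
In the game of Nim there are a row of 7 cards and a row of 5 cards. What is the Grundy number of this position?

2

Bitwise XOR of the heap sizes:
  111  (7)
  101  (5)
  ---
  010  (2)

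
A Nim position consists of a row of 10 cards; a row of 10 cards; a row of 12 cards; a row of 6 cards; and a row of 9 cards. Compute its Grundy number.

3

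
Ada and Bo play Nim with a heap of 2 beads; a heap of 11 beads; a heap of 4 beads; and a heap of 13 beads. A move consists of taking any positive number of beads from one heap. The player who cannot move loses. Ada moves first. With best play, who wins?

Bo wins

Nim-sum: 2 XOR 11 XOR 4 XOR 13 = 0.
The nim-sum is 0, so this is a P-position: the player to move is in a losing position under optimal play; Ada is about to move from it and so loses — Bo wins.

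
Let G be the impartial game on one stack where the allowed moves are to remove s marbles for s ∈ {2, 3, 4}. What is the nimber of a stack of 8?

1

Grundy values for subtraction set {2, 3, 4}:
k:     0  1  2  3  4  5  6  7  8
g(k):  0  0  1  1  2  2  0  0  1
So g(8) = 1.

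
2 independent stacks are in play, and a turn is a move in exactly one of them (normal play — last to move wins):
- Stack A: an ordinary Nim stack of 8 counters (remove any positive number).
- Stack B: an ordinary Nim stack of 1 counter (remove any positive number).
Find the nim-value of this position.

Stack A is a plain Nim stack of size 8, so its Grundy value is 8.
Stack B is a plain Nim stack of size 1, so its Grundy value is 1.
The value of a disjunctive sum is the nim-sum of the parts.
Combined value = 8 XOR 1 = 9.

9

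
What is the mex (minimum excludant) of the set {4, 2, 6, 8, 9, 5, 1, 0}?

The values 0, 1, 2 are all present; 3 is the first non-negative integer missing from the set.

3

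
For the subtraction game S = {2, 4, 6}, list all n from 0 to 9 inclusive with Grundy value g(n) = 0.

0, 1, 8, 9

Build the Grundy sequence with g(k) = mex{g(k−s) : s ∈ {2, 4, 6}, s ≤ k}:
g(0) = mex{} = 0
g(1) = mex{} = 0
g(2) = mex{0} = 1
g(3) = mex{0} = 1
g(4) = mex{0,1} = 2
g(5) = mex{0,1} = 2
g(6) = mex{0,1,2} = 3
g(7) = mex{0,1,2} = 3
g(8) = mex{1,2,3} = 0
g(9) = mex{1,2,3} = 0
The P-positions (g = 0) in 0..9 are 0, 1, 8, 9.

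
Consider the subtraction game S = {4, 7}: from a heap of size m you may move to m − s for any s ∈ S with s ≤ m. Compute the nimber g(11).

0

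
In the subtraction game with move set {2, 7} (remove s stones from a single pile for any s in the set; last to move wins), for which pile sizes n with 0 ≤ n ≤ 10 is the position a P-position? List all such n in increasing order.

Compute g(0), g(1), … for moves {2, 7}:
k:     0  1  2  3  4  5  6  7  8  9 10
g(k):  0  0  1  1  0  0  1  1  2  0  0
The P-positions (g = 0) in 0..10 are 0, 1, 4, 5, 9, 10.

0, 1, 4, 5, 9, 10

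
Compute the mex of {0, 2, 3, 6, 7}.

1

0 is in the set but 1 is not, so the mex is 1.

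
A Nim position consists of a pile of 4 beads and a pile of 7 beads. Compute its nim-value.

3

Compute the nim-sum pairwise:
4 XOR 7 = 3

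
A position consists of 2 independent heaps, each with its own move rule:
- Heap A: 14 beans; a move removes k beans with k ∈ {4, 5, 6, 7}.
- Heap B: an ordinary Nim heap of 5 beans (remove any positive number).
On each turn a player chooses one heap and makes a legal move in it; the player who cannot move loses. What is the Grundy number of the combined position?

For heap A, compute g(0), g(1), … with moves {4, 5, 6, 7}:
k:     0  1  2  3  4  5  6  7  8  9 10 11 12 13 14
g(k):  0  0  0  0  1  1  1  1  2  2  2  0  0  0  0
So g(14) = 0.
Heap B is a plain Nim heap of size 5, so its Grundy value is 5.
By the Sprague-Grundy theorem, the Grundy value of a sum of independent games is the XOR of the component values.
Combined value = 0 ⊕ 5 = 5.

5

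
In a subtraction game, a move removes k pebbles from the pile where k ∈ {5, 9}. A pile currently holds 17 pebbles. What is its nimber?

0

Grundy values for subtraction set {5, 9}:
k:     0  1  2  3  4  5  6  7  8  9 10 11 12 13 14 15 16 17
g(k):  0  0  0  0  0  1  1  1  1  1  2  2  2  2  0  0  0  0
So g(17) = 0.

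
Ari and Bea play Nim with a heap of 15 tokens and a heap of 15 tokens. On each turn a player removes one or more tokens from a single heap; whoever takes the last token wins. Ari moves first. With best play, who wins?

In binary:
  1111  (15)
  1111  (15)
  ----
  0000  (0)
The nim-sum is 0, so this is a P-position: the player to move is in a losing position under optimal play; Ari is about to move from it and so loses — Bea wins.

Bea wins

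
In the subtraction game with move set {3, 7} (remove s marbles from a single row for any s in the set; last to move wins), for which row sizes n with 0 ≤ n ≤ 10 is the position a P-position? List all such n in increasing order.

0, 1, 2, 6, 10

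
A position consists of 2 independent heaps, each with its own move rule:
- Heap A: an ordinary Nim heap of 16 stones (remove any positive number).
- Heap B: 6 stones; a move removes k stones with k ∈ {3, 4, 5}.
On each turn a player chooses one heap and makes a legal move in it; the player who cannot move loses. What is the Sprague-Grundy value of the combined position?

18

Heap A is a plain Nim heap of size 16, so its Grundy value is 16.
For heap B, compute g(0), g(1), … with moves {3, 4, 5}:
k:     0  1  2  3  4  5  6
g(k):  0  0  0  1  1  1  2
So g(6) = 2.
The value of a disjunctive sum is the nim-sum of the parts.
Combined value = 16 ⊕ 2 = 18.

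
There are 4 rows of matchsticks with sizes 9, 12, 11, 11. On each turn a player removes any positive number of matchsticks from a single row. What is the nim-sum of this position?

5

Nim-sum: 9 XOR 12 XOR 11 XOR 11 = 5.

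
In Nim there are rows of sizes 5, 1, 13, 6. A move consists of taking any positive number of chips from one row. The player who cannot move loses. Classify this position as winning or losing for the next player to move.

Winning position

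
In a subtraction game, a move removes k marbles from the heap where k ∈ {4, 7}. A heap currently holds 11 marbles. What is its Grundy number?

0

Grundy values for subtraction set {4, 7}:
g(0) = mex{} = 0
g(1) = mex{} = 0
g(2) = mex{} = 0
g(3) = mex{} = 0
g(4) = mex{0} = 1
g(5) = mex{0} = 1
g(6) = mex{0} = 1
g(7) = mex{0} = 1
g(8) = mex{0,1} = 2
g(9) = mex{0,1} = 2
g(10) = mex{0,1} = 2
g(11) = mex{1} = 0
So g(11) = 0.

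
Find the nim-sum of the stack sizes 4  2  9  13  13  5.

Bitwise XOR of the heap sizes:
  0100  (4)
  0010  (2)
  1001  (9)
  1101  (13)
  1101  (13)
  0101  (5)
  ----
  1010  (10)

10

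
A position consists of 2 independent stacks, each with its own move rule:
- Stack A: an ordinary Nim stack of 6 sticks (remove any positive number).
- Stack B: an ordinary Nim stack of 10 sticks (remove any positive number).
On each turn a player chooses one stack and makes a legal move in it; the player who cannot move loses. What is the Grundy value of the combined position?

Stack A is a plain Nim stack of size 6, so its Grundy value is 6.
Stack B is a plain Nim stack of size 10, so its Grundy value is 10.
By the Sprague-Grundy theorem, the Grundy value of a sum of independent games is the XOR of the component values.
Combined value = 6 ⊕ 10 = 12.

12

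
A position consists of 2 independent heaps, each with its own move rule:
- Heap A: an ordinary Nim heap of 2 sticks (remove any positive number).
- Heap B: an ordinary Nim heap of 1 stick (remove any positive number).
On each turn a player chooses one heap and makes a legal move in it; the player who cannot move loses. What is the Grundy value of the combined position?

Heap A is a plain Nim heap of size 2, so its Grundy value is 2.
Heap B is a plain Nim heap of size 1, so its Grundy value is 1.
By the Sprague-Grundy theorem, the Grundy value of a sum of independent games is the XOR of the component values.
Combined value = 2 ⊕ 1 = 3.

3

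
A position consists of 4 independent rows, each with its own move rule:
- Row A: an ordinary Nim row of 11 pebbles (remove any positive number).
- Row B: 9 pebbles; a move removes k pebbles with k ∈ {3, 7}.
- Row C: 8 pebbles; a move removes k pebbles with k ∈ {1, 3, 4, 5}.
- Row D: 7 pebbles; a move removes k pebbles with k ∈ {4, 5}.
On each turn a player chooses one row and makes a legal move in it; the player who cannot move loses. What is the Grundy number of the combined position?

Row A is a plain Nim row of size 11, so its Grundy value is 11.
Build the Grundy sequence for row B with g(k) = mex{g(k−s) : s ∈ {3, 7}, s ≤ k}:
g(0) = mex{} = 0
g(1) = mex{} = 0
g(2) = mex{} = 0
g(3) = mex{0} = 1
g(4) = mex{0} = 1
g(5) = mex{0} = 1
g(6) = mex{1} = 0
g(7) = mex{0,1} = 2
g(8) = mex{0,1} = 2
g(9) = mex{0} = 1
So g(9) = 1.
Grundy values for row C (subtraction set {1, 3, 4, 5}):
k:     0  1  2  3  4  5  6  7  8
g(k):  0  1  0  1  2  3  2  3  0
So g(8) = 0.
Build the Grundy sequence for row D with g(k) = mex{g(k−s) : s ∈ {4, 5}, s ≤ k}:
g(0) = mex{} = 0
g(1) = mex{} = 0
g(2) = mex{} = 0
g(3) = mex{} = 0
g(4) = mex{0} = 1
g(5) = mex{0} = 1
g(6) = mex{0} = 1
g(7) = mex{0} = 1
So g(7) = 1.
The value of a disjunctive sum is the nim-sum of the parts.
Combined value = 11 XOR 1 XOR 0 XOR 1 = 11.

11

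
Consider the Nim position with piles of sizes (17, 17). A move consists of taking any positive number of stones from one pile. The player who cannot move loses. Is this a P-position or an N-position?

Nim-sum: 17 ⊕ 17 = 0.
The nim-sum is 0, so this is a P-position: the player to move is in a losing position under optimal play.

P-position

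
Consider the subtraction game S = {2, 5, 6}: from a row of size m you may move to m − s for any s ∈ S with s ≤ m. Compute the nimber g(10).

Build the Grundy sequence with g(k) = mex{g(k−s) : s ∈ {2, 5, 6}, s ≤ k}:
k:     0  1  2  3  4  5  6  7  8  9 10
g(k):  0  0  1  1  0  2  1  3  0  2  1
So g(10) = 1.

1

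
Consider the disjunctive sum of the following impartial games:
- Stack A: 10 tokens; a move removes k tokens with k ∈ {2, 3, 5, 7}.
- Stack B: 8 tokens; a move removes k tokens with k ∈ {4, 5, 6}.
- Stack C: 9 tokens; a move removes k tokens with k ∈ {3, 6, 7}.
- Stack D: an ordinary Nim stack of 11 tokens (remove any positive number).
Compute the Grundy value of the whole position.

10

Grundy values for stack A (subtraction set {2, 3, 5, 7}):
g(0) = mex{} = 0
g(1) = mex{} = 0
g(2) = mex{0} = 1
g(3) = mex{0} = 1
g(4) = mex{0,1} = 2
g(5) = mex{0,1} = 2
g(6) = mex{0,1,2} = 3
g(7) = mex{0,1,2} = 3
g(8) = mex{0,1,2,3} = 4
g(9) = mex{1,2,3} = 0
g(10) = mex{1,2,3,4} = 0
So g(10) = 0.
Grundy values for stack B (subtraction set {4, 5, 6}):
g(0) = mex{} = 0
g(1) = mex{} = 0
g(2) = mex{} = 0
g(3) = mex{} = 0
g(4) = mex{0} = 1
g(5) = mex{0} = 1
g(6) = mex{0} = 1
g(7) = mex{0} = 1
g(8) = mex{0,1} = 2
So g(8) = 2.
Grundy values for stack C (subtraction set {3, 6, 7}):
k:     0  1  2  3  4  5  6  7  8  9
g(k):  0  0  0  1  1  1  2  2  2  3
So g(9) = 3.
Stack D is a plain Nim stack of size 11, so its Grundy value is 11.
By the Sprague-Grundy theorem, the Grundy value of a sum of independent games is the XOR of the component values.
Combined value = 0 XOR 2 XOR 3 XOR 11 = 10.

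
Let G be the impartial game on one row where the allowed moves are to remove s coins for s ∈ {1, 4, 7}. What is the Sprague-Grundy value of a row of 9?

Compute g(0), g(1), … for moves {1, 4, 7}:
g(0) = mex{} = 0
g(1) = mex{0} = 1
g(2) = mex{1} = 0
g(3) = mex{0} = 1
g(4) = mex{0,1} = 2
g(5) = mex{1,2} = 0
g(6) = mex{0} = 1
g(7) = mex{0,1} = 2
g(8) = mex{1,2} = 0
g(9) = mex{0} = 1
So g(9) = 1.

1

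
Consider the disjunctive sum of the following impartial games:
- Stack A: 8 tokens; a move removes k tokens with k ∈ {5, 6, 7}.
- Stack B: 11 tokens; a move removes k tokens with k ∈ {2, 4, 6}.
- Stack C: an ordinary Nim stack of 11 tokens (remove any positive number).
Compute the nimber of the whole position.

Grundy values for stack A (subtraction set {5, 6, 7}):
k:     0  1  2  3  4  5  6  7  8
g(k):  0  0  0  0  0  1  1  1  1
So g(8) = 1.
Grundy values for stack B (subtraction set {2, 4, 6}):
k:     0  1  2  3  4  5  6  7  8  9 10 11
g(k):  0  0  1  1  2  2  3  3  0  0  1  1
So g(11) = 1.
Stack C is a plain Nim stack of size 11, so its Grundy value is 11.
By the Sprague-Grundy theorem, the Grundy value of a sum of independent games is the XOR of the component values.
Combined value = 1 XOR 1 XOR 11 = 11.

11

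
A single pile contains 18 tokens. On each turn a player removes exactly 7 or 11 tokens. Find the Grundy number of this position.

Grundy values for subtraction set {7, 11}:
k:     0  1  2  3  4  5  6  7  8  9 10 11 12 13 14 15 16 17 18
g(k):  0  0  0  0  0  0  0  1  1  1  1  1  1  1  2  2  2  2  0
So g(18) = 0.

0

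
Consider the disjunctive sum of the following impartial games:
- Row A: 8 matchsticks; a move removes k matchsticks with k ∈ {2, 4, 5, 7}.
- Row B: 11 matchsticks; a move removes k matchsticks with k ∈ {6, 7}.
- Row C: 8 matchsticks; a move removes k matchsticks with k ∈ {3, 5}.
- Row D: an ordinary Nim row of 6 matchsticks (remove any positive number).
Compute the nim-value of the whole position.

3

Grundy values for row A (subtraction set {2, 4, 5, 7}):
k:     0  1  2  3  4  5  6  7  8
g(k):  0  0  1  1  2  2  3  3  4
So g(8) = 4.
Grundy values for row B (subtraction set {6, 7}):
g(0) = mex{} = 0
g(1) = mex{} = 0
g(2) = mex{} = 0
g(3) = mex{} = 0
g(4) = mex{} = 0
g(5) = mex{} = 0
g(6) = mex{0} = 1
g(7) = mex{0} = 1
g(8) = mex{0} = 1
g(9) = mex{0} = 1
g(10) = mex{0} = 1
g(11) = mex{0} = 1
So g(11) = 1.
Build the Grundy sequence for row C with g(k) = mex{g(k−s) : s ∈ {3, 5}, s ≤ k}:
k:     0  1  2  3  4  5  6  7  8
g(k):  0  0  0  1  1  1  2  2  0
So g(8) = 0.
Row D is a plain Nim row of size 6, so its Grundy value is 6.
The value of a disjunctive sum is the nim-sum of the parts.
Combined value = 4 ⊕ 1 ⊕ 0 ⊕ 6 = 3.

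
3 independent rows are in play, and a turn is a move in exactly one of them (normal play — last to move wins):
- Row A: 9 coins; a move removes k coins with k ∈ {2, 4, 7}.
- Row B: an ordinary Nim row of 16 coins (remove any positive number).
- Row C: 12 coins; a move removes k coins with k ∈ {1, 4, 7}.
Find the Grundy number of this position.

Grundy values for row A (subtraction set {2, 4, 7}):
g(0) = mex{} = 0
g(1) = mex{} = 0
g(2) = mex{0} = 1
g(3) = mex{0} = 1
g(4) = mex{0,1} = 2
g(5) = mex{0,1} = 2
g(6) = mex{1,2} = 0
g(7) = mex{0,1,2} = 3
g(8) = mex{0,2} = 1
g(9) = mex{1,2,3} = 0
So g(9) = 0.
Row B is a plain Nim row of size 16, so its Grundy value is 16.
Build the Grundy sequence for row C with g(k) = mex{g(k−s) : s ∈ {1, 4, 7}, s ≤ k}:
k:     0  1  2  3  4  5  6  7  8  9 10 11 12
g(k):  0  1  0  1  2  0  1  2  0  1  0  1  2
So g(12) = 2.
The value of a disjunctive sum is the nim-sum of the parts.
Combined value = 0 ⊕ 16 ⊕ 2 = 18.

18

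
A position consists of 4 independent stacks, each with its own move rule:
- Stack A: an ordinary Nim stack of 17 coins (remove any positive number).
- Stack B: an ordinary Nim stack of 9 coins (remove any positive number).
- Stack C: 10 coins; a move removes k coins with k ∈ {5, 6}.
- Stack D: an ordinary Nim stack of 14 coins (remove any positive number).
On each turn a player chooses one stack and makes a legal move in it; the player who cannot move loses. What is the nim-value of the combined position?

20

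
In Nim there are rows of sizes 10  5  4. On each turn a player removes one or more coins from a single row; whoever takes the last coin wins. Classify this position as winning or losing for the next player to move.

Winning position

Nim-sum: 10 XOR 5 XOR 4 = 11.
The nim-sum is 11 ≠ 0, so this is an N-position: the player to move can win.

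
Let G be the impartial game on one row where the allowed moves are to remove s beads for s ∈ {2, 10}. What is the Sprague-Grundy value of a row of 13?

0

Compute g(0), g(1), … for moves {2, 10}:
k:     0  1  2  3  4  5  6  7  8  9 10 11 12 13
g(k):  0  0  1  1  0  0  1  1  0  0  1  1  0  0
So g(13) = 0.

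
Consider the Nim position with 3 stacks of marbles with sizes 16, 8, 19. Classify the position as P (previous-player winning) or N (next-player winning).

Nim-sum: 16 ⊕ 8 ⊕ 19 = 11.
The nim-sum is 11 ≠ 0, so this is an N-position: the player to move can win.

N-position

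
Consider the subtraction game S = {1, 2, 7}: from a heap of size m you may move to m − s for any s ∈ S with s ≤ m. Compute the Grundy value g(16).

1

Compute g(0), g(1), … for moves {1, 2, 7}:
k:     0  1  2  3  4  5  6  7  8  9 10 11 12 13 14 15 16
g(k):  0  1  2  0  1  2  0  1  2  0  1  2  0  1  2  0  1
So g(16) = 1.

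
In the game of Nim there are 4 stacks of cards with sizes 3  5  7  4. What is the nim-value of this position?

5

Nim-sum: 3 ⊕ 5 ⊕ 7 ⊕ 4 = 5.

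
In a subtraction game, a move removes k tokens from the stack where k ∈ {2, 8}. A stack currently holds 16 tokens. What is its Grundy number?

Compute g(0), g(1), … for moves {2, 8}:
k:     0  1  2  3  4  5  6  7  8  9 10 11 12 13 14 15 16
g(k):  0  0  1  1  0  0  1  1  2  2  0  0  1  1  0  0  1
So g(16) = 1.

1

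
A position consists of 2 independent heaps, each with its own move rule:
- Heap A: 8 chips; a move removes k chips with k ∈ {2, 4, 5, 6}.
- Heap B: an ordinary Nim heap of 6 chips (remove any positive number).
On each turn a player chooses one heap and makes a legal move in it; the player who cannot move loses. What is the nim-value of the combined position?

6

Grundy values for heap A (subtraction set {2, 4, 5, 6}):
k:     0  1  2  3  4  5  6  7  8
g(k):  0  0  1  1  2  2  3  3  0
So g(8) = 0.
Heap B is a plain Nim heap of size 6, so its Grundy value is 6.
By the Sprague-Grundy theorem, the Grundy value of a sum of independent games is the XOR of the component values.
Combined value = 0 ⊕ 6 = 6.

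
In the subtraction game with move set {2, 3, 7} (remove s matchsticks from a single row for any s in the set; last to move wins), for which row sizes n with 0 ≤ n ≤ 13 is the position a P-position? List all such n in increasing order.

Compute g(0), g(1), … for moves {2, 3, 7}:
g(0) = mex{} = 0
g(1) = mex{} = 0
g(2) = mex{0} = 1
g(3) = mex{0} = 1
g(4) = mex{0,1} = 2
g(5) = mex{1} = 0
g(6) = mex{1,2} = 0
g(7) = mex{0,2} = 1
g(8) = mex{0} = 1
g(9) = mex{0,1} = 2
g(10) = mex{1} = 0
g(11) = mex{1,2} = 0
g(12) = mex{0,2} = 1
g(13) = mex{0} = 1
The P-positions (g = 0) in 0..13 are 0, 1, 5, 6, 10, 11.

0, 1, 5, 6, 10, 11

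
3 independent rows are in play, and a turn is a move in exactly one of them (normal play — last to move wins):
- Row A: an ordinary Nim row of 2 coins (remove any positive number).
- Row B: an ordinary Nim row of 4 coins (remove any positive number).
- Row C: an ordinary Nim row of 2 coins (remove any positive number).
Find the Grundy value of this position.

4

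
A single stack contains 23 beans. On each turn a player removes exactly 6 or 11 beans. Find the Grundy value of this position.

Grundy values for subtraction set {6, 11}:
k:     0  1  2  3  4  5  6  7  8  9 10 11 12 13 14 15 16 17 18 19 20 21 22 23
g(k):  0  0  0  0  0  0  1  1  1  1  1  1  2  2  2  2  2  0  0  0  0  0  0  1
So g(23) = 1.

1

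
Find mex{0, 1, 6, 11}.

2

The values 0, 1 are all present; 2 is the first non-negative integer missing from the set.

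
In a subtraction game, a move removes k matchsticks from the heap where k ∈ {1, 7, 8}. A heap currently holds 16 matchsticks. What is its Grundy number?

Build the Grundy sequence with g(k) = mex{g(k−s) : s ∈ {1, 7, 8}, s ≤ k}:
k:     0  1  2  3  4  5  6  7  8  9 10 11 12 13 14 15 16
g(k):  0  1  0  1  0  1  0  1  2  3  2  3  2  3  2  0  1
So g(16) = 1.

1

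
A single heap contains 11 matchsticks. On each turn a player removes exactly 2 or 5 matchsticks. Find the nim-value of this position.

Compute g(0), g(1), … for moves {2, 5}:
g(0) = mex{} = 0
g(1) = mex{} = 0
g(2) = mex{0} = 1
g(3) = mex{0} = 1
g(4) = mex{1} = 0
g(5) = mex{0,1} = 2
g(6) = mex{0} = 1
g(7) = mex{1,2} = 0
g(8) = mex{1} = 0
g(9) = mex{0} = 1
g(10) = mex{0,2} = 1
g(11) = mex{1} = 0
So g(11) = 0.

0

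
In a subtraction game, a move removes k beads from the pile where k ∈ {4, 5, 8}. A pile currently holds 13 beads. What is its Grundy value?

Build the Grundy sequence with g(k) = mex{g(k−s) : s ∈ {4, 5, 8}, s ≤ k}:
k:     0  1  2  3  4  5  6  7  8  9 10 11 12 13
g(k):  0  0  0  0  1  1  1  1  2  2  2  2  0  0
So g(13) = 0.

0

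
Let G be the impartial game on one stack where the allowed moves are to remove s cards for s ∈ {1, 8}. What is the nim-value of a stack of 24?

0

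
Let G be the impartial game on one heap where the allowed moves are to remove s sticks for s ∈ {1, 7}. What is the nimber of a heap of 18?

Build the Grundy sequence with g(k) = mex{g(k−s) : s ∈ {1, 7}, s ≤ k}:
k:     0  1  2  3  4  5  6  7  8  9 10 11 12 13 14 15 16 17 18
g(k):  0  1  0  1  0  1  0  1  0  1  0  1  0  1  0  1  0  1  0
So g(18) = 0.

0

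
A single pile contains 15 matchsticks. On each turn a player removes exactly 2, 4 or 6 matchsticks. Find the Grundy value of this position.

3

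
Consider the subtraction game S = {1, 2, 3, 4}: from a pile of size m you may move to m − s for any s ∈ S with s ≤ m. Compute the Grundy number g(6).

Compute g(0), g(1), … for moves {1, 2, 3, 4}:
g(0) = mex{} = 0
g(1) = mex{0} = 1
g(2) = mex{0,1} = 2
g(3) = mex{0,1,2} = 3
g(4) = mex{0,1,2,3} = 4
g(5) = mex{1,2,3,4} = 0
g(6) = mex{0,2,3,4} = 1
So g(6) = 1.

1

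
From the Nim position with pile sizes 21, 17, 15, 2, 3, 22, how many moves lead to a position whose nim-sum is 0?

3

In binary:
  10101  (21)
  10001  (17)
  01111  (15)
  00010  (2)
  00011  (3)
  10110  (22)
  -----
  11100  (28)
The overall nim-sum is X = 28. A pile of size p has a winning move iff p XOR X < p (reduce it to p XOR X).
  21: 21 XOR 28 = 9 < 21 — winning move (to 9).
  17: 17 XOR 28 = 13 < 17 — winning move (to 13).
  15: 15 XOR 28 = 19 ≥ 15 — no move.
  2: 2 XOR 28 = 30 ≥ 2 — no move.
  3: 3 XOR 28 = 31 ≥ 3 — no move.
  22: 22 XOR 28 = 10 < 22 — winning move (to 10).
That gives 3 winning moves.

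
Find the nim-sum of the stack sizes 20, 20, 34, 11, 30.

Nim-sum: 20 ⊕ 20 ⊕ 34 ⊕ 11 ⊕ 30 = 55.

55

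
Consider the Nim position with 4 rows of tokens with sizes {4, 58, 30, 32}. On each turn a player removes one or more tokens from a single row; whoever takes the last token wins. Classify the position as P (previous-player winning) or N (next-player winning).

In binary:
  000100  (4)
  111010  (58)
  011110  (30)
  100000  (32)
  ------
  000000  (0)
The nim-sum is 0, so this is a P-position: the player to move is in a losing position under optimal play.

P-position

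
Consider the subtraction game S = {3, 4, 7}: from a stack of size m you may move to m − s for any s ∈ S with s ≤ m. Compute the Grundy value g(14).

1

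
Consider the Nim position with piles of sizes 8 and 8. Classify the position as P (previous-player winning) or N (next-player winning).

Nim-sum: 8 ^ 8 = 0.
The nim-sum is 0, so this is a P-position: the player to move is in a losing position under optimal play.

P-position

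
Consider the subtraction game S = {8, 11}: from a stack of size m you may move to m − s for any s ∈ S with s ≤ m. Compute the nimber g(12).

1

Build the Grundy sequence with g(k) = mex{g(k−s) : s ∈ {8, 11}, s ≤ k}:
k:     0  1  2  3  4  5  6  7  8  9 10 11 12
g(k):  0  0  0  0  0  0  0  0  1  1  1  1  1
So g(12) = 1.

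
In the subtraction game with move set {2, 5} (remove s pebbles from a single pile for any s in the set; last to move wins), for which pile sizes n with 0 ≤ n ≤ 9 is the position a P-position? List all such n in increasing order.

0, 1, 4, 7, 8

Grundy values for subtraction set {2, 5}:
g(0) = mex{} = 0
g(1) = mex{} = 0
g(2) = mex{0} = 1
g(3) = mex{0} = 1
g(4) = mex{1} = 0
g(5) = mex{0,1} = 2
g(6) = mex{0} = 1
g(7) = mex{1,2} = 0
g(8) = mex{1} = 0
g(9) = mex{0} = 1
The P-positions (g = 0) in 0..9 are 0, 1, 4, 7, 8.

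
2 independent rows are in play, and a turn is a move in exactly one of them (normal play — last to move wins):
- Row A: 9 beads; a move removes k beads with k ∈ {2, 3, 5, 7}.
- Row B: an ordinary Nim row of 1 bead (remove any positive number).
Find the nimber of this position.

1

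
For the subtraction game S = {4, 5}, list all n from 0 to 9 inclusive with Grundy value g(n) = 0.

0, 1, 2, 3, 9

Build the Grundy sequence with g(k) = mex{g(k−s) : s ∈ {4, 5}, s ≤ k}:
k:     0  1  2  3  4  5  6  7  8  9
g(k):  0  0  0  0  1  1  1  1  2  0
The P-positions (g = 0) in 0..9 are 0, 1, 2, 3, 9.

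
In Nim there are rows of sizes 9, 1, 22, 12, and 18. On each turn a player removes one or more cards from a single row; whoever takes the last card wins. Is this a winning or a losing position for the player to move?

Compute the nim-sum pairwise:
9 ^ 1 = 8
8 ^ 22 = 30
30 ^ 12 = 18
18 ^ 18 = 0
The nim-sum is 0, so this is a P-position: the player to move is in a losing position under optimal play.

Losing position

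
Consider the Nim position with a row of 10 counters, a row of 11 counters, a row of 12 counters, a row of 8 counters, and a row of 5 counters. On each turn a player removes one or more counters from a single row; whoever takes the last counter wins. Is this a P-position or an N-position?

P-position

Compute the nim-sum pairwise:
10 ⊕ 11 = 1
1 ⊕ 12 = 13
13 ⊕ 8 = 5
5 ⊕ 5 = 0
The nim-sum is 0, so this is a P-position: the player to move is in a losing position under optimal play.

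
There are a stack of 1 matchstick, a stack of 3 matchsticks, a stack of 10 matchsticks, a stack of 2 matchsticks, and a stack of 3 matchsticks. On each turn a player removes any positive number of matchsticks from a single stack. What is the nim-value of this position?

Nim-sum: 1 XOR 3 XOR 10 XOR 2 XOR 3 = 9.

9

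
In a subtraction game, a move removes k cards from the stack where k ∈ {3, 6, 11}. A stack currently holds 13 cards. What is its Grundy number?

1

Build the Grundy sequence with g(k) = mex{g(k−s) : s ∈ {3, 6, 11}, s ≤ k}:
k:     0  1  2  3  4  5  6  7  8  9 10 11 12 13
g(k):  0  0  0  1  1  1  2  2  2  0  0  3  1  1
So g(13) = 1.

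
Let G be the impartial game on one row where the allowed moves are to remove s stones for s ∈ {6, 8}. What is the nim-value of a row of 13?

Build the Grundy sequence with g(k) = mex{g(k−s) : s ∈ {6, 8}, s ≤ k}:
k:     0  1  2  3  4  5  6  7  8  9 10 11 12 13
g(k):  0  0  0  0  0  0  1  1  1  1  1  1  2  2
So g(13) = 2.

2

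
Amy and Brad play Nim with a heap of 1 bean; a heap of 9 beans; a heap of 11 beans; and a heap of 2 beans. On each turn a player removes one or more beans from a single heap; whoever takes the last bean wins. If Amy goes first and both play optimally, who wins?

Write each in binary and XOR column by column:
  0001  (1)
  1001  (9)
  1011  (11)
  0010  (2)
  ----
  0001  (1)
The nim-sum is 1 ≠ 0, so this is an N-position: the player to move can win; Amy has a winning move.

Amy wins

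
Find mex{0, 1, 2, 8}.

3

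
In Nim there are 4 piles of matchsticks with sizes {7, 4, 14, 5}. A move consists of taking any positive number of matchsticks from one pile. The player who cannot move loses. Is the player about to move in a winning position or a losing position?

Compute the nim-sum pairwise:
7 ^ 4 = 3
3 ^ 14 = 13
13 ^ 5 = 8
The nim-sum is 8 ≠ 0, so this is an N-position: the player to move can win.

Winning position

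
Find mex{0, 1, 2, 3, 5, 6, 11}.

4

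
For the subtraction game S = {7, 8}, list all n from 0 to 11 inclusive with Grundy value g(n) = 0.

0, 1, 2, 3, 4, 5, 6

Grundy values for subtraction set {7, 8}:
k:     0  1  2  3  4  5  6  7  8  9 10 11
g(k):  0  0  0  0  0  0  0  1  1  1  1  1
The P-positions (g = 0) in 0..11 are 0, 1, 2, 3, 4, 5, 6.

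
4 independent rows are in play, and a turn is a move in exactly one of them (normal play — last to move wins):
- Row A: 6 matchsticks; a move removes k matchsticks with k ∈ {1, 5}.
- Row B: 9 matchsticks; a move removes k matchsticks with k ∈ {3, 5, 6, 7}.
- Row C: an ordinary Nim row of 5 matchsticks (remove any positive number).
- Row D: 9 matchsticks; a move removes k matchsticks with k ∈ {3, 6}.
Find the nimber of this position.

6

For row A, compute g(0), g(1), … with moves {1, 5}:
g(0) = mex{} = 0
g(1) = mex{0} = 1
g(2) = mex{1} = 0
g(3) = mex{0} = 1
g(4) = mex{1} = 0
g(5) = mex{0} = 1
g(6) = mex{1} = 0
So g(6) = 0.
Grundy values for row B (subtraction set {3, 5, 6, 7}):
g(0) = mex{} = 0
g(1) = mex{} = 0
g(2) = mex{} = 0
g(3) = mex{0} = 1
g(4) = mex{0} = 1
g(5) = mex{0} = 1
g(6) = mex{0,1} = 2
g(7) = mex{0,1} = 2
g(8) = mex{0,1} = 2
g(9) = mex{0,1,2} = 3
So g(9) = 3.
Row C is a plain Nim row of size 5, so its Grundy value is 5.
For row D, compute g(0), g(1), … with moves {3, 6}:
g(0) = mex{} = 0
g(1) = mex{} = 0
g(2) = mex{} = 0
g(3) = mex{0} = 1
g(4) = mex{0} = 1
g(5) = mex{0} = 1
g(6) = mex{0,1} = 2
g(7) = mex{0,1} = 2
g(8) = mex{0,1} = 2
g(9) = mex{1,2} = 0
So g(9) = 0.
The value of a disjunctive sum is the nim-sum of the parts.
Combined value = 0 ⊕ 3 ⊕ 5 ⊕ 0 = 6.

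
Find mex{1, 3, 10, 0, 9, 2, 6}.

The values 0, 1, 2, 3 are all present; 4 is the first non-negative integer missing from the set.

4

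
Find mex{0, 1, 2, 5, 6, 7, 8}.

3

The values 0, 1, 2 are all present; 3 is the first non-negative integer missing from the set.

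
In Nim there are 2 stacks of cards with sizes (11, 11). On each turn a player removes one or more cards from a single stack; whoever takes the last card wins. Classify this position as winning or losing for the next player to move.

Losing position

In binary:
  1011  (11)
  1011  (11)
  ----
  0000  (0)
The nim-sum is 0, so this is a P-position: the player to move is in a losing position under optimal play.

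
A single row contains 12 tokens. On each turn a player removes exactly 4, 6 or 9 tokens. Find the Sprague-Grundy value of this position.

Compute g(0), g(1), … for moves {4, 6, 9}:
k:     0  1  2  3  4  5  6  7  8  9 10 11 12
g(k):  0  0  0  0  1  1  1  1  2  2  2  2  3
So g(12) = 3.

3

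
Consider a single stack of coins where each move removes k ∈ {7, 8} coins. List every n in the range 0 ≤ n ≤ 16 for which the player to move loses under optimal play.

0, 1, 2, 3, 4, 5, 6, 15, 16

Build the Grundy sequence with g(k) = mex{g(k−s) : s ∈ {7, 8}, s ≤ k}:
k:     0  1  2  3  4  5  6  7  8  9 10 11 12 13 14 15 16
g(k):  0  0  0  0  0  0  0  1  1  1  1  1  1  1  2  0  0
The P-positions (g = 0) in 0..16 are 0, 1, 2, 3, 4, 5, 6, 15, 16.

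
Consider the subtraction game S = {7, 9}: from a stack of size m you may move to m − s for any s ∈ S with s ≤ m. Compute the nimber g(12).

Build the Grundy sequence with g(k) = mex{g(k−s) : s ∈ {7, 9}, s ≤ k}:
k:     0  1  2  3  4  5  6  7  8  9 10 11 12
g(k):  0  0  0  0  0  0  0  1  1  1  1  1  1
So g(12) = 1.

1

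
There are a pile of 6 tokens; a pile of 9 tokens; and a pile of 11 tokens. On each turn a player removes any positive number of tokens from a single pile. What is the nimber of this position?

Bitwise XOR of the heap sizes:
  0110  (6)
  1001  (9)
  1011  (11)
  ----
  0100  (4)

4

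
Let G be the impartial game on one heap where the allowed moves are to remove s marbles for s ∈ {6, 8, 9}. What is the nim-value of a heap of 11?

1

Compute g(0), g(1), … for moves {6, 8, 9}:
g(0) = mex{} = 0
g(1) = mex{} = 0
g(2) = mex{} = 0
g(3) = mex{} = 0
g(4) = mex{} = 0
g(5) = mex{} = 0
g(6) = mex{0} = 1
g(7) = mex{0} = 1
g(8) = mex{0} = 1
g(9) = mex{0} = 1
g(10) = mex{0} = 1
g(11) = mex{0} = 1
So g(11) = 1.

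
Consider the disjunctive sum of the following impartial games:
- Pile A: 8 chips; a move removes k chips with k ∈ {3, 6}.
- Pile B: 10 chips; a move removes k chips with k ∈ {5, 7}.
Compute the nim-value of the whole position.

0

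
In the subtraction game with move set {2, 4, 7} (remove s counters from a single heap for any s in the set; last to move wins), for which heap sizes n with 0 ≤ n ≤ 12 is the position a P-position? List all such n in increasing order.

0, 1, 6, 9, 12

Compute g(0), g(1), … for moves {2, 4, 7}:
k:     0  1  2  3  4  5  6  7  8  9 10 11 12
g(k):  0  0  1  1  2  2  0  3  1  0  2  1  0
The P-positions (g = 0) in 0..12 are 0, 1, 6, 9, 12.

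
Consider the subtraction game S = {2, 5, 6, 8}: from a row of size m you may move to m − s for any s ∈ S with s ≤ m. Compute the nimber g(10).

3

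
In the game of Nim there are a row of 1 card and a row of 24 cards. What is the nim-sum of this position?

25

Write each in binary and XOR column by column:
  00001  (1)
  11000  (24)
  -----
  11001  (25)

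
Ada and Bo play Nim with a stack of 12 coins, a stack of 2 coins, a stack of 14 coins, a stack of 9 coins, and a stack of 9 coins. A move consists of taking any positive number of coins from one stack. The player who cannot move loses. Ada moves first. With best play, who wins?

Nim-sum: 12 XOR 2 XOR 14 XOR 9 XOR 9 = 0.
The nim-sum is 0, so this is a P-position: the player to move is in a losing position under optimal play; Ada is about to move from it and so loses — Bo wins.

Bo wins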